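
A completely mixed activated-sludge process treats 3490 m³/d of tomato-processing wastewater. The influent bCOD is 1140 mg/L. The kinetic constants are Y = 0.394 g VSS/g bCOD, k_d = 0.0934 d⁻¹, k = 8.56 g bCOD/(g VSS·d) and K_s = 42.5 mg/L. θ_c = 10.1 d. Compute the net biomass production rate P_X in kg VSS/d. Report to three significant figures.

P_X ≈ 805 kg VSS/d

From the Monod/SRT balance for a CMAS, S = K_s·(1+k_d θ_c)/[θ_c·(Y k − k_d) − 1] = 42.5 × (1 + 0.0934 × 10.1) / [10.1 × (0.394 × 8.56 − 0.0934) − 1] = 82.59 / 32.12 = 2.571 mg/L.
Y_obs = Y / (1 + k_d θ_c) = 0.394 / (1 + 0.0934 × 10.1) = 0.394 / 1.943 = 0.2027.
Q·(S₀ − S) = 3490 × (1140 − 2.57) × 10⁻³ = 3970 kg/d removed.
So the net sludge growth is P_X = 0.2027 × 3970 = 804.8 kg VSS/d.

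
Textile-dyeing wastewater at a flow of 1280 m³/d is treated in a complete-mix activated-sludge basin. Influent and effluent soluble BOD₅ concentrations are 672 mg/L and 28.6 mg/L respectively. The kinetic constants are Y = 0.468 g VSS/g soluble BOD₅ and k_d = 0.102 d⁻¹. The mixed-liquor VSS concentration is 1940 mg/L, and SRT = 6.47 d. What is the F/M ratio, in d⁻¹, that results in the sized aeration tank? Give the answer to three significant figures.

F/M ≈ 0.573 d⁻¹

Steady-state biomass mass balance: V·X·(1 + k_d·θ_c) = Y·Q·(S₀ − S)·θ_c, so V = 0.468 × 1280 × (672 − 28.6) × 6.47 / [1940 × (1 + 0.102 × 6.47)] = 2.49×10^6 / 3220 = 774.4 m³.
F/M = Q·S₀ / (V·X) = 1280 × 672 / (774.4 × 1940) = 0.5726 g soluble BOD₅·(g VSS·d)⁻¹.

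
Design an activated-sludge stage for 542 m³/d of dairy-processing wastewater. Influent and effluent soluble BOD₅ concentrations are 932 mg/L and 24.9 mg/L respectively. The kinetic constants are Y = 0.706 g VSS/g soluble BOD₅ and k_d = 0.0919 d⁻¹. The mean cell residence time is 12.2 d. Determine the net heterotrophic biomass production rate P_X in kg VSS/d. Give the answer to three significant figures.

Correct the yield for decay: Y_obs = Y/(1 + k_d θ_c) = 0.706 / (1 + 0.0919 × 12.2) = 0.706 / 2.121 = 0.3328.
Substrate removed = Q·(S₀ − S) = 542 m³/d × (932 − 24.9) g/m³ = 4.92×10^5 g/d = 491.6 kg/d.
Biomass produced: P_X = Y_obs·Q·ΔS = 0.3328 × 491.6 ≈ 163.6 kg VSS/d.

P_X ≈ 164 kg VSS/d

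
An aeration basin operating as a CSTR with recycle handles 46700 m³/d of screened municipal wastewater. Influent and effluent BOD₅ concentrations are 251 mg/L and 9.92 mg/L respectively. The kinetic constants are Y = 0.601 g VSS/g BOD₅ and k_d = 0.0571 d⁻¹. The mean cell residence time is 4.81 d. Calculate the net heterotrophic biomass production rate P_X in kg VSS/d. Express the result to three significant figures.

P_X ≈ 5310 kg VSS/d

Y_obs = Y / (1 + k_d θ_c) = 0.601 / (1 + 0.0571 × 4.81) = 0.601 / 1.275 = 0.4715.
ΔS = 251 − 9.92 = 241.1 mg/L, so the substrate removal rate is 46700 × 241.1/1000 = 11258 kg BOD₅/d.
Net biomass production P_X = Y_obs × Q·(S₀ − S) = 0.4715 × 11258 = 5308 kg VSS/d.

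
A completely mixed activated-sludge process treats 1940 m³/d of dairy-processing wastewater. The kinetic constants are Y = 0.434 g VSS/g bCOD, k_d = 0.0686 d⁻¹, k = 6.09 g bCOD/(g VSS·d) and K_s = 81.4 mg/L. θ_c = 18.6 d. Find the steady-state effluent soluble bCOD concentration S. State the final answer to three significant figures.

S ≈ 3.95 mg/L

From the Monod/SRT balance for a CMAS, S = K_s·(1+k_d θ_c)/[θ_c·(Y k − k_d) − 1] = 81.4 × (1 + 0.0686 × 18.6) / [18.6 × (0.434 × 6.09 − 0.0686) − 1] = 185.3 / 46.88 = 3.951 mg/L.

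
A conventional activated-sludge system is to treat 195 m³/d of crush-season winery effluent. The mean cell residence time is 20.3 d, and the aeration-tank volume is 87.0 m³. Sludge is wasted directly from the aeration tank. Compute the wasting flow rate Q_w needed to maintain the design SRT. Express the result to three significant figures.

Wasting from the aeration tank: Q_w = V / θ_c = 87.00 / 20.3 = 4.286 m³/d.

Q_w ≈ 4.29 m³/d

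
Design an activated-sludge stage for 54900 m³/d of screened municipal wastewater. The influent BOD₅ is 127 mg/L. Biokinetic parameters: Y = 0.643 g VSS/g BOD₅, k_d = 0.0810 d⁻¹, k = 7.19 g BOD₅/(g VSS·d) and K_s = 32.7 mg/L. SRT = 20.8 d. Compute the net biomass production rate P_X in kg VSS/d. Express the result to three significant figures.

P_X ≈ 1660 kg VSS/d

Effluent substrate depends only on kinetics and SRT: S = K_s(1 + k_d θ_c) / [θ_c(Yk − k_d) − 1] = 32.7 × (1 + 0.0810 × 20.8) / [20.8 × (0.643 × 7.19 − 0.0810) − 1] = 87.79 / 93.48 = 0.9392 mg/L.
The observed yield is Y_obs = Y/(1 + k_d·θ_c) = 0.643 / (1 + 0.0810 × 20.8) = 0.643 / 2.685 = 0.2395 g VSS per g BOD₅ removed.
Q·(S₀ − S) = 54900 × (127 − 0.939) × 10⁻³ = 6921 kg/d removed.
Biomass produced: P_X = Y_obs·Q·ΔS = 0.2395 × 6921 ≈ 1657 kg VSS/d.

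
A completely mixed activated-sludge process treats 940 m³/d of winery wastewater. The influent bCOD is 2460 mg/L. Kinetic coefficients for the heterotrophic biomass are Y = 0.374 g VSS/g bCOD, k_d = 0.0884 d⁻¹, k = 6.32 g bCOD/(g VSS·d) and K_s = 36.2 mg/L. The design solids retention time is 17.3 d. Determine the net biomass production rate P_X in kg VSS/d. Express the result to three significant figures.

From the Monod/SRT balance for a CMAS, S = K_s·(1+k_d θ_c)/[θ_c·(Y k − k_d) − 1] = 36.2 × (1 + 0.0884 × 17.3) / [17.3 × (0.374 × 6.32 − 0.0884) − 1] = 91.56 / 38.36 = 2.387 mg/L.
The observed yield is Y_obs = Y/(1 + k_d·θ_c) = 0.374 / (1 + 0.0884 × 17.3) = 0.374 / 2.529 = 0.1479 g VSS per g bCOD removed.
Q·(S₀ − S) = 940 × (2460 − 2.39) × 10⁻³ = 2310 kg/d removed.
So the net sludge growth is P_X = 0.1479 × 2310 = 341.6 kg VSS/d.

P_X ≈ 342 kg VSS/d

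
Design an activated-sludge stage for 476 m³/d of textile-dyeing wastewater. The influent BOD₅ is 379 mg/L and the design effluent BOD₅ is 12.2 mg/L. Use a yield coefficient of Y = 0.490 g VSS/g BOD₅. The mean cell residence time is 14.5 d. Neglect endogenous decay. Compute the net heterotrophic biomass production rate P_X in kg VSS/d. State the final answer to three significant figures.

P_X ≈ 85.6 kg VSS/d

With endogenous decay neglected, the observed yield equals the true yield: Y_obs = Y = 0.490 g VSS/g BOD₅.
ΔS = 379 − 12.2 = 366.8 mg/L, so the substrate removal rate is 476 × 366.8/1000 = 174.6 kg BOD₅/d.
Biomass produced: P_X = Y_obs·Q·ΔS = 0.4900 × 174.6 ≈ 85.55 kg VSS/d.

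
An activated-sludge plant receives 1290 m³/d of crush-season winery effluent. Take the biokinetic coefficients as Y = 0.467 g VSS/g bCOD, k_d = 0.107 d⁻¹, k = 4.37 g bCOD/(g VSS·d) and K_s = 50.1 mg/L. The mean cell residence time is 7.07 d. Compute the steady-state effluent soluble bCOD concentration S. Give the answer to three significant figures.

S ≈ 6.94 mg/L

From the Monod/SRT balance for a CMAS, S = K_s·(1+k_d θ_c)/[θ_c·(Y k − k_d) − 1] = 50.1 × (1 + 0.107 × 7.07) / [7.07 × (0.467 × 4.37 − 0.107) − 1] = 88.00 / 12.67 = 6.945 mg/L.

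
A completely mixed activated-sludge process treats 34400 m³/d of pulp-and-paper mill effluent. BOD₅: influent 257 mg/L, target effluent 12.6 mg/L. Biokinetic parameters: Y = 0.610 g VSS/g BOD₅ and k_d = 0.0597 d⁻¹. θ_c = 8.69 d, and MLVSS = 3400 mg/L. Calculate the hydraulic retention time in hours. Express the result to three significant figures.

τ ≈ 6.02 h

Steady-state biomass mass balance: V·X·(1 + k_d·θ_c) = Y·Q·(S₀ − S)·θ_c, so V = 0.610 × 34400 × (257 − 12.6) × 8.69 / [3400 × (1 + 0.0597 × 8.69)] = 4.46×10^7 / 5164 = 8630 m³.
τ = V/Q = 8630/34400 = 0.2509 d, or 6.021 h.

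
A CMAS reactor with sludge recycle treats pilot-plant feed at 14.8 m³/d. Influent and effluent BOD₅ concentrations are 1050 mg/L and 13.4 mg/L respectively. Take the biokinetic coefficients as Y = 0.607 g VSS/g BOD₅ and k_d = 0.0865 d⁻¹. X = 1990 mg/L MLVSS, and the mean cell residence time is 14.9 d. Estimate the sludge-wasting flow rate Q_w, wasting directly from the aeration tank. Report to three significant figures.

From the SRT design equation V = Y Q (S₀−S) θ_c / [X (1 + k_d θ_c)] = 0.607 × 14.8 × (1050 − 13.4) × 14.9 / [1990 × (1 + 0.0865 × 14.9)] = 1.39×10^5 / 4555 = 30.46 m³.
Wasting from the aeration tank: Q_w = V / θ_c = 30.46 / 14.9 = 2.045 m³/d.

Q_w ≈ 2.04 m³/d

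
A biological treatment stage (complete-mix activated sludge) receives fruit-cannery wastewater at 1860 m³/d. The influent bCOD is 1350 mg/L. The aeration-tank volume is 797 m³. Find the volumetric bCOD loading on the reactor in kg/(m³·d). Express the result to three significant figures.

Volumetric loading L_v = Q·S₀ / V = 1860 × 1350 g/m³ / 797.0 m³ = 3151 g/(m³·d) = 3.151 kg bCOD/(m³·d).

L_v ≈ 3.15 kg bCOD/(m³·d)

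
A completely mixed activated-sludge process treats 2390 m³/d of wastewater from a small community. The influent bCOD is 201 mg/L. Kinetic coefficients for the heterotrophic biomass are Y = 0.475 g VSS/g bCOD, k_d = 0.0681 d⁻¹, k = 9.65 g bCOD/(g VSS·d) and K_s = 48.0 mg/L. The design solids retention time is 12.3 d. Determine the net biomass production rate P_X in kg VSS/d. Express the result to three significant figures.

P_X ≈ 123 kg VSS/d

From the Monod/SRT balance for a CMAS, S = K_s·(1+k_d θ_c)/[θ_c·(Y k − k_d) − 1] = 48.0 × (1 + 0.0681 × 12.3) / [12.3 × (0.475 × 9.65 − 0.0681) − 1] = 88.21 / 54.54 = 1.617 mg/L.
Y_obs = Y / (1 + k_d θ_c) = 0.475 / (1 + 0.0681 × 12.3) = 0.475 / 1.838 = 0.2585.
ΔS = 201 − 1.62 = 199.4 mg/L, so the substrate removal rate is 2390 × 199.4/1000 = 476.5 kg bCOD/d.
So the net sludge growth is P_X = 0.2585 × 476.5 = 123.2 kg VSS/d.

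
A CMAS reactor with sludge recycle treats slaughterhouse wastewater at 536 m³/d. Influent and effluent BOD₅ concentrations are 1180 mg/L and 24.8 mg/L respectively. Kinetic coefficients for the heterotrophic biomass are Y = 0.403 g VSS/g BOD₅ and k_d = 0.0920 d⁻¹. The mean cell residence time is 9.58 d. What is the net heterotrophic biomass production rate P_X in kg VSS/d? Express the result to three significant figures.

P_X ≈ 133 kg VSS/d

Correct the yield for decay: Y_obs = Y/(1 + k_d θ_c) = 0.403 / (1 + 0.0920 × 9.58) = 0.403 / 1.881 = 0.2142.
ΔS = 1180 − 24.8 = 1155 mg/L, so the substrate removal rate is 536 × 1155/1000 = 619.2 kg BOD₅/d.
Net biomass production P_X = Y_obs × Q·(S₀ − S) = 0.2142 × 619.2 = 132.6 kg VSS/d.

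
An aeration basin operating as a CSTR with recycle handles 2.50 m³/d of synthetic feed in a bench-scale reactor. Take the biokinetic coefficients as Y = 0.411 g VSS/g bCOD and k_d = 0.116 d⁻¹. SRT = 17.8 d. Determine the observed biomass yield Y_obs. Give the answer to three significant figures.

Y_obs = Y / (1 + k_d θ_c) = 0.411 / (1 + 0.116 × 17.8) = 0.411 / 3.065 = 0.1341.

Y_obs ≈ 0.134 g VSS/g bCOD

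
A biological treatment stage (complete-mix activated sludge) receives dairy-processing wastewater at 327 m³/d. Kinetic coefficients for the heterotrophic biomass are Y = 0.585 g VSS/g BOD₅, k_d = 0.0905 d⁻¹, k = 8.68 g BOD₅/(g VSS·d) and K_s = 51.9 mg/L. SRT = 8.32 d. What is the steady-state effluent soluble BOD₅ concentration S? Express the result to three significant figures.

S ≈ 2.25 mg/L

For a completely mixed reactor with recycle the Lawrence–McCarty relation gives S = K_s·(1 + k_d·θ_c) / [θ_c·(Y·k − k_d) − 1] = 51.9 × (1 + 0.0905 × 8.32) / [8.32 × (0.585 × 8.68 − 0.0905) − 1] = 90.98 / 40.49 = 2.247 mg/L.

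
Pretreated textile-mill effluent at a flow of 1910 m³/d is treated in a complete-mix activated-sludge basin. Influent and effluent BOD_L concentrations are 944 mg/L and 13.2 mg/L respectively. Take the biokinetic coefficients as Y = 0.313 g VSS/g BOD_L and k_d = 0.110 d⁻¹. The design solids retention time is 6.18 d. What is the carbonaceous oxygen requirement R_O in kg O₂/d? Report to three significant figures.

R_O ≈ 1310 kg O₂/d

Y_obs = Y / (1 + k_d θ_c) = 0.313 / (1 + 0.110 × 6.18) = 0.313 / 1.680 = 0.1863.
Mass of BOD_L removed per day: Q(S₀ − S) = 1910 × 930.8 g/m³ = 1778 kg/d.
Net sludge production P_X = 0.1863 × 1778 = 331.3 kg VSS/d.
R_O = Q·ΔS − 1.42 P_X = 1778 − 470.4 = 1307 kg O₂/d.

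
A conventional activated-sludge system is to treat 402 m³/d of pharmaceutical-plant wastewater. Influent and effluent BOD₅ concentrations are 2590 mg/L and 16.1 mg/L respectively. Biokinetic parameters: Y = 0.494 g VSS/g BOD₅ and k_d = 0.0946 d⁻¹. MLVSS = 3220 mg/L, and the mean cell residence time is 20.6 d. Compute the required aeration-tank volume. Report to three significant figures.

V ≈ 1110 m³

Rearranging the biomass balance for a CMAS with decay, V = Y·Q·ΔS·θ_c / [X·(1+k_d θ_c)] = 0.494 × 402 × (2590 − 16.1) × 20.6 / [3220 × (1 + 0.0946 × 20.6)] = 1.05×10^7 / 9495 = 1109 m³.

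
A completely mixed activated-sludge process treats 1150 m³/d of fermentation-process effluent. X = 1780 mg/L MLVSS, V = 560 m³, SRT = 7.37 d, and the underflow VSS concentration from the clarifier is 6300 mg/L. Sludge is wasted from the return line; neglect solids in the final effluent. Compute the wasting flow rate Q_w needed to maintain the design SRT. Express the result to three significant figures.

Q_w ≈ 21.5 m³/d

Q_w = (V·X)/(θ_c X_r) = 560.0 × 1780 / (7.37 × 6300) = 21.47 m³/d.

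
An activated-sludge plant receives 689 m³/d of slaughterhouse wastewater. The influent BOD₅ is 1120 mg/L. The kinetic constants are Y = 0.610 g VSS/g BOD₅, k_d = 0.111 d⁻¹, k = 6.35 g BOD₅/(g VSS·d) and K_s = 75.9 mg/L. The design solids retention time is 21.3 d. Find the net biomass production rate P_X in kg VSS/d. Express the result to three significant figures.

P_X ≈ 140 kg VSS/d

From the Monod/SRT balance for a CMAS, S = K_s·(1+k_d θ_c)/[θ_c·(Y k − k_d) − 1] = 75.9 × (1 + 0.111 × 21.3) / [21.3 × (0.610 × 6.35 − 0.111) − 1] = 255.4 / 79.14 = 3.227 mg/L.
Observed yield with endogenous decay: Y_obs = Y / (1 + k_d·θ_c) = 0.610 / (1 + 0.111 × 21.3) = 0.610 / 3.364 = 0.1813 g VSS/g BOD₅.
Substrate removed = Q·(S₀ − S) = 689 m³/d × (1120 − 3.23) g/m³ = 7.69×10^5 g/d = 769.5 kg/d.
Biomass produced: P_X = Y_obs·Q·ΔS = 0.1813 × 769.5 ≈ 139.5 kg VSS/d.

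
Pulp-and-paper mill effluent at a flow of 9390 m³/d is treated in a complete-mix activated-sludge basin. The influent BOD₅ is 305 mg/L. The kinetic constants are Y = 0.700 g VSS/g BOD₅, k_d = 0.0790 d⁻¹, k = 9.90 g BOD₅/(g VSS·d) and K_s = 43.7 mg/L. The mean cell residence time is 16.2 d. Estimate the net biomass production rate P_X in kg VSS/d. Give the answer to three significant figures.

From the Monod/SRT balance for a CMAS, S = K_s·(1+k_d θ_c)/[θ_c·(Y k − k_d) − 1] = 43.7 × (1 + 0.0790 × 16.2) / [16.2 × (0.700 × 9.90 − 0.0790) − 1] = 99.63 / 110.0 = 0.9058 mg/L.
The observed yield is Y_obs = Y/(1 + k_d·θ_c) = 0.700 / (1 + 0.0790 × 16.2) = 0.700 / 2.280 = 0.3070 g VSS per g BOD₅ removed.
Mass of BOD₅ removed per day: Q(S₀ − S) = 9390 × 304.1 g/m³ = 2855 kg/d.
So the net sludge growth is P_X = 0.3070 × 2855 = 876.7 kg VSS/d.

P_X ≈ 877 kg VSS/d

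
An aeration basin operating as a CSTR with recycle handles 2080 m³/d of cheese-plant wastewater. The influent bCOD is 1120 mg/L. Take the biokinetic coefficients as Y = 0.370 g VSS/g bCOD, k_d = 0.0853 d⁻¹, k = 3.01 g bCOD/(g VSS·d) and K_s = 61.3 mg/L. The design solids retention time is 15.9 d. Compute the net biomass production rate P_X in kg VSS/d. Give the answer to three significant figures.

For a completely mixed reactor with recycle the Lawrence–McCarty relation gives S = K_s·(1 + k_d·θ_c) / [θ_c·(Y·k − k_d) − 1] = 61.3 × (1 + 0.0853 × 15.9) / [15.9 × (0.370 × 3.01 − 0.0853) − 1] = 144.4 / 15.35 = 9.409 mg/L.
The observed yield is Y_obs = Y/(1 + k_d·θ_c) = 0.370 / (1 + 0.0853 × 15.9) = 0.370 / 2.356 = 0.1570 g VSS per g bCOD removed.
Q·(S₀ − S) = 2080 × (1120 − 9.41) × 10⁻³ = 2310 kg/d removed.
P_X = Y_obs · Q(S₀ − S) = 0.1570 × 2310 = 362.7 kg VSS/d.

P_X ≈ 363 kg VSS/d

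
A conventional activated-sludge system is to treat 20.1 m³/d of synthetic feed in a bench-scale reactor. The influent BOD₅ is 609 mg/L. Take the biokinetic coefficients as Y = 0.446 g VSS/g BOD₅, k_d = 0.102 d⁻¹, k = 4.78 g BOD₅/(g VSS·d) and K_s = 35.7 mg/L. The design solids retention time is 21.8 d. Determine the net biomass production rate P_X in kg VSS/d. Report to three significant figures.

For a completely mixed reactor with recycle the Lawrence–McCarty relation gives S = K_s·(1 + k_d·θ_c) / [θ_c·(Y·k − k_d) − 1] = 35.7 × (1 + 0.102 × 21.8) / [21.8 × (0.446 × 4.78 − 0.102) − 1] = 115.1 / 43.25 = 2.661 mg/L.
The observed yield is Y_obs = Y/(1 + k_d·θ_c) = 0.446 / (1 + 0.102 × 21.8) = 0.446 / 3.224 = 0.1384 g VSS per g BOD₅ removed.
Mass of BOD₅ removed per day: Q(S₀ − S) = 20.1 × 606.3 g/m³ = 12.19 kg/d.
Biomass produced: P_X = Y_obs·Q·ΔS = 0.1384 × 12.19 ≈ 1.686 kg VSS/d.

P_X ≈ 1.69 kg VSS/d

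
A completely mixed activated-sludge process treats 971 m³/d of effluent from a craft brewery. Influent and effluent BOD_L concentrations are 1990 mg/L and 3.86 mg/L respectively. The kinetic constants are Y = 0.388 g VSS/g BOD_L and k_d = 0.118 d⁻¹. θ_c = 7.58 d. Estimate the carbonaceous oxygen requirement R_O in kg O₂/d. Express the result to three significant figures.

Y_obs = Y / (1 + k_d θ_c) = 0.388 / (1 + 0.118 × 7.58) = 0.388 / 1.894 = 0.2048.
Substrate removed = Q·(S₀ − S) = 971 m³/d × (1990 − 3.86) g/m³ = 1.93×10^6 g/d = 1929 kg/d.
Biomass synthesised: P_X = Y_obs × 1929 = 395.0 kg VSS/d.
R_O = Q·(S₀ − S) − 1.42·P_X = 1929 − 1.42 × 395.0 = 1368 kg O₂/d.

R_O ≈ 1370 kg O₂/d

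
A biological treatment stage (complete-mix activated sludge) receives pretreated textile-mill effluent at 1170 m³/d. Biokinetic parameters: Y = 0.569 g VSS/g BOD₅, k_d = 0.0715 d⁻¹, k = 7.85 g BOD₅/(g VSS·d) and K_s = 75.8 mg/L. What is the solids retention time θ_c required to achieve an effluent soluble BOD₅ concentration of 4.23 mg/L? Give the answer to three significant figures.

θ_c ≈ 6.08 d

At the target effluent, Y k S/(K_s+S) = 0.569×7.85×4.23/80.03 = 0.2361 d⁻¹.
1/θ_c = 0.2361 − 0.0715 = 0.1646 d⁻¹, so θ_c = 6.076 d.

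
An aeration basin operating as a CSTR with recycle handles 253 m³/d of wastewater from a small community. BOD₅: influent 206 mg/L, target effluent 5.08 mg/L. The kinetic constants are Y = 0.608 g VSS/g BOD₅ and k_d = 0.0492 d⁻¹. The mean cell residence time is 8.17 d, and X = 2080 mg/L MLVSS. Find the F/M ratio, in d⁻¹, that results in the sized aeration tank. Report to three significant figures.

Rearranging the biomass balance for a CMAS with decay, V = Y·Q·ΔS·θ_c / [X·(1+k_d θ_c)] = 0.608 × 253 × (206 − 5.08) × 8.17 / [2080 × (1 + 0.0492 × 8.17)] = 2.53×10^5 / 2916 = 86.59 m³.
Food-to-microorganism ratio F/M = Q S₀ / (V X) = 253 × 206 / (86.59 × 2080) = 0.2894 d⁻¹.

F/M ≈ 0.289 d⁻¹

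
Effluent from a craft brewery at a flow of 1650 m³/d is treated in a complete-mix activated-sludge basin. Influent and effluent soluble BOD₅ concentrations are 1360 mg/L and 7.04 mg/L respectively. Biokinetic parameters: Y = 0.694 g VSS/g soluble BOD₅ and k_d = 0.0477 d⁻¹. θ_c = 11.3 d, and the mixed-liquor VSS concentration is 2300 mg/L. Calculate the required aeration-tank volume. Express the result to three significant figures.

V ≈ 4950 m³

From the SRT design equation V = Y Q (S₀−S) θ_c / [X (1 + k_d θ_c)] = 0.694 × 1650 × (1360 − 7.04) × 11.3 / [2300 × (1 + 0.0477 × 11.3)] = 1.75×10^7 / 3540 = 4946 m³.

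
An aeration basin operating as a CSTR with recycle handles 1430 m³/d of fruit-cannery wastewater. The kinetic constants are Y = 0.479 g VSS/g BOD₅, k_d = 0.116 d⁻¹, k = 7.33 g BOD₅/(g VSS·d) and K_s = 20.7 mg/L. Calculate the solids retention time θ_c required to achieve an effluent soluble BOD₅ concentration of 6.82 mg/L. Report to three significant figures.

From 1/θ_c = Y·k·S/(K_s + S) − k_d: Y·k·S/(K_s+S) = 0.479 × 7.33 × 6.82 / (20.7 + 6.82) = 0.8701 d⁻¹.
1/θ_c = 0.8701 − 0.116 = 0.7541 d⁻¹, so θ_c = 1.326 d.

θ_c ≈ 1.33 d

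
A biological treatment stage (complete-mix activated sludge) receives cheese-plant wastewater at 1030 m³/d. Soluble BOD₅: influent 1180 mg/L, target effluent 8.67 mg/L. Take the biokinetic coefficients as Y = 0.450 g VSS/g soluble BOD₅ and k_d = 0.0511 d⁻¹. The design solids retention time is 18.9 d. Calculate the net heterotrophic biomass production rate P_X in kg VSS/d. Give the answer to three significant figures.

Observed yield with endogenous decay: Y_obs = Y / (1 + k_d·θ_c) = 0.450 / (1 + 0.0511 × 18.9) = 0.450 / 1.966 = 0.2289 g VSS/g soluble BOD₅.
Substrate removed = Q·(S₀ − S) = 1030 m³/d × (1180 − 8.67) g/m³ = 1.21×10^6 g/d = 1206 kg/d.
So the net sludge growth is P_X = 0.2289 × 1206 = 276.2 kg VSS/d.

P_X ≈ 276 kg VSS/d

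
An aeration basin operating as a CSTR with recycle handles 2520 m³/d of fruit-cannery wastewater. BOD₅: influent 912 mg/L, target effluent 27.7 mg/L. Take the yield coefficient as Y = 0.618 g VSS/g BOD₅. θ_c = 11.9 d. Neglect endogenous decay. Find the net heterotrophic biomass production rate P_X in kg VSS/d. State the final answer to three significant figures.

With endogenous decay neglected, the observed yield equals the true yield: Y_obs = Y = 0.618 g VSS/g BOD₅.
Mass of BOD₅ removed per day: Q(S₀ − S) = 2520 × 884.3 g/m³ = 2228 kg/d.
Biomass produced: P_X = Y_obs·Q·ΔS = 0.6180 × 2228 ≈ 1377 kg VSS/d.

P_X ≈ 1380 kg VSS/d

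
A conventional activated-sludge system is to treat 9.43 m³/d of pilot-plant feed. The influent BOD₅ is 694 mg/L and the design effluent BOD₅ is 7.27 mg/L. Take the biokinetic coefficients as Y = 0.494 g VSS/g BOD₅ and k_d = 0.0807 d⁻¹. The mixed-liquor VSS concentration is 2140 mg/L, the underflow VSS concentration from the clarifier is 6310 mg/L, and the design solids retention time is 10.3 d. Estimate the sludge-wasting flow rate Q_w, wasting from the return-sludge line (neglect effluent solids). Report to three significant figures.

Q_w ≈ 0.277 m³/d

From the SRT design equation V = Y Q (S₀−S) θ_c / [X (1 + k_d θ_c)] = 0.494 × 9.43 × (694 − 7.27) × 10.3 / [2140 × (1 + 0.0807 × 10.3)] = 3.3×10^4 / 3919 = 8.408 m³.
Wasting from the return line (neglecting effluent solids): Q_w = V·X / (θ_c·X_r) = 8.408 × 2140 / (10.3 × 6310) = 0.2769 m³/d.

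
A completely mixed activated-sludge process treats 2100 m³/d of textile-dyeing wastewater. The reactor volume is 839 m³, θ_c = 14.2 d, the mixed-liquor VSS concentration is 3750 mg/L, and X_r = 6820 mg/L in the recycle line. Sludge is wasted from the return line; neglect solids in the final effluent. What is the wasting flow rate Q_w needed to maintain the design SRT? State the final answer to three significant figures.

θ_c = V·X/(Q_w·X_r) when wasting from the recycle, so Q_w = V·X/(θ_c·X_r) = 839.0 × 3750 / (14.2 × 6820) = 32.49 m³/d.

Q_w ≈ 32.5 m³/d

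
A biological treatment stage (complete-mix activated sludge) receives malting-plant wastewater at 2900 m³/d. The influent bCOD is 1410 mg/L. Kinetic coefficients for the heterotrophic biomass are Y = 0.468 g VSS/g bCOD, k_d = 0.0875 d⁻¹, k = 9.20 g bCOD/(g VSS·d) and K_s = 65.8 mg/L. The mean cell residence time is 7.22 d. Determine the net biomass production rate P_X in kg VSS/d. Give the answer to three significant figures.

P_X ≈ 1170 kg VSS/d

From the Monod/SRT balance for a CMAS, S = K_s·(1+k_d θ_c)/[θ_c·(Y k − k_d) − 1] = 65.8 × (1 + 0.0875 × 7.22) / [7.22 × (0.468 × 9.20 − 0.0875) − 1] = 107.4 / 29.45 = 3.645 mg/L.
Observed yield with endogenous decay: Y_obs = Y / (1 + k_d·θ_c) = 0.468 / (1 + 0.0875 × 7.22) = 0.468 / 1.632 = 0.2868 g VSS/g bCOD.
Substrate removed = Q·(S₀ − S) = 2900 m³/d × (1410 − 3.65) g/m³ = 4.08×10^6 g/d = 4078 kg/d.
Biomass produced: P_X = Y_obs·Q·ΔS = 0.2868 × 4078 ≈ 1170 kg VSS/d.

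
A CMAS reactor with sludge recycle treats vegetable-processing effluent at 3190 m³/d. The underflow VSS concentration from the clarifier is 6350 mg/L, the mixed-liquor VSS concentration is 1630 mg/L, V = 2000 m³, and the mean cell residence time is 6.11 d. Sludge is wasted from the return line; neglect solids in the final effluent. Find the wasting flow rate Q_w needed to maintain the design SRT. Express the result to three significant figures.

Q_w ≈ 84.0 m³/d

Q_w = (V·X)/(θ_c X_r) = 2000 × 1630 / (6.11 × 6350) = 84.02 m³/d.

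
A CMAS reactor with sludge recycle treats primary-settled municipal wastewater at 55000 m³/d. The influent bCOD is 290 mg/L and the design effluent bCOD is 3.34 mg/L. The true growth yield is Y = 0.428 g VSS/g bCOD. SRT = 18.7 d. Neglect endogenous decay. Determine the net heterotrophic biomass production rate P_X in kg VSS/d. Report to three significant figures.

P_X ≈ 6750 kg VSS/d

With endogenous decay neglected, the observed yield equals the true yield: Y_obs = Y = 0.428 g VSS/g bCOD.
ΔS = 290 − 3.34 = 286.7 mg/L, so the substrate removal rate is 55000 × 286.7/1000 = 15766 kg bCOD/d.
Biomass produced: P_X = Y_obs·Q·ΔS = 0.4280 × 15766 ≈ 6748 kg VSS/d.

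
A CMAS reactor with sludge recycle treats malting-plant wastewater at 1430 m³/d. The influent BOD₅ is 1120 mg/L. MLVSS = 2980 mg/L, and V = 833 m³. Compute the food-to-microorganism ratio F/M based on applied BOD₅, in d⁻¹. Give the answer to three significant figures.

F/M ≈ 0.645 d⁻¹

Food-to-microorganism ratio F/M = Q S₀ / (V X) = 1430 × 1120 / (833.0 × 2980) = 0.6452 d⁻¹.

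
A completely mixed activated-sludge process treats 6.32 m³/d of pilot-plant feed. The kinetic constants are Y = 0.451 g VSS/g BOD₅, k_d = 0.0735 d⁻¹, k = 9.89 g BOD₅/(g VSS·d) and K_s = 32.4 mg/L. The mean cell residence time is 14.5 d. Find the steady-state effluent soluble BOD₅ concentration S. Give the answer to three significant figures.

S ≈ 1.07 mg/L

Effluent substrate depends only on kinetics and SRT: S = K_s(1 + k_d θ_c) / [θ_c(Yk − k_d) − 1] = 32.4 × (1 + 0.0735 × 14.5) / [14.5 × (0.451 × 9.89 − 0.0735) − 1] = 66.93 / 62.61 = 1.069 mg/L.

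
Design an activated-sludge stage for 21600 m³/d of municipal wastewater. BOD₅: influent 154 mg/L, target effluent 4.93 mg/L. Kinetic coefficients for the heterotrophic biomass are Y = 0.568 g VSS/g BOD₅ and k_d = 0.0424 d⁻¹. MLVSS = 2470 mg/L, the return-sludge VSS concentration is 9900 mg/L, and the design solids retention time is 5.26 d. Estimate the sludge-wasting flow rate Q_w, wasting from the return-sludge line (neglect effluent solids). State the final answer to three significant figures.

Rearranging the biomass balance for a CMAS with decay, V = Y·Q·ΔS·θ_c / [X·(1+k_d θ_c)] = 0.568 × 21600 × (154 − 4.93) × 5.26 / [2470 × (1 + 0.0424 × 5.26)] = 9.62×10^6 / 3021 = 3185 m³.
Wasting from the return line (neglecting effluent solids): Q_w = V·X / (θ_c·X_r) = 3185 × 2470 / (5.26 × 9900) = 151.1 m³/d.

Q_w ≈ 151 m³/d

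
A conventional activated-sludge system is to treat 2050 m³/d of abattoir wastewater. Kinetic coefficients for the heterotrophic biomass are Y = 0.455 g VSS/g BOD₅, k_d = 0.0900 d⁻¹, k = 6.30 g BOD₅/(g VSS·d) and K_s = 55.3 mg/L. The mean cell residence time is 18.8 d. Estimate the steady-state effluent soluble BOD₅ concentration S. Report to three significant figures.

Effluent substrate depends only on kinetics and SRT: S = K_s(1 + k_d θ_c) / [θ_c(Yk − k_d) − 1] = 55.3 × (1 + 0.0900 × 18.8) / [18.8 × (0.455 × 6.30 − 0.0900) − 1] = 148.9 / 51.20 = 2.908 mg/L.

S ≈ 2.91 mg/L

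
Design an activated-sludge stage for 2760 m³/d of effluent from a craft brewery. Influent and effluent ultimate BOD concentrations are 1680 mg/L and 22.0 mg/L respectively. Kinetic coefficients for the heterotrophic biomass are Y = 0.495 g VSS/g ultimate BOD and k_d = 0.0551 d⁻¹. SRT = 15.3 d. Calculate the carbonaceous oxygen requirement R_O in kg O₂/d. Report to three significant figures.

R_O ≈ 2830 kg O₂/d

The observed yield is Y_obs = Y/(1 + k_d·θ_c) = 0.495 / (1 + 0.0551 × 15.3) = 0.495 / 1.843 = 0.2686 g VSS per g ultimate BOD removed.
Q·(S₀ − S) = 2760 × (1680 − 22.0) × 10⁻³ = 4576 kg/d removed.
Biomass synthesised: P_X = Y_obs × 4576 = 1229 kg VSS/d.
Carbonaceous O₂ demand = substrate oxidised − cell-mass equivalent = 4576 − 1.42 × 1229 = 2831 kg O₂/d.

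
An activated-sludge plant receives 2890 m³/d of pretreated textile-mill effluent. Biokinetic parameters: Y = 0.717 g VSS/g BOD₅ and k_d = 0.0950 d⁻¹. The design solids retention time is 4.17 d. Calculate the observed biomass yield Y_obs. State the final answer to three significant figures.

Y_obs ≈ 0.514 g VSS/g BOD₅

Y_obs = Y / (1 + k_d θ_c) = 0.717 / (1 + 0.0950 × 4.17) = 0.717 / 1.396 = 0.5136.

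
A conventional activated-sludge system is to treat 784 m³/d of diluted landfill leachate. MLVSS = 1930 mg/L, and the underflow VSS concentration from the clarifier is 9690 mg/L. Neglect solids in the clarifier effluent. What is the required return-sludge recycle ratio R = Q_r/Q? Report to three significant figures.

R ≈ 0.249

Solids balance on the clarifier gives (1+R)X = R·X_r, so R = X/(X_r − X) = 1930 / (9690 − 1930) = 0.2487.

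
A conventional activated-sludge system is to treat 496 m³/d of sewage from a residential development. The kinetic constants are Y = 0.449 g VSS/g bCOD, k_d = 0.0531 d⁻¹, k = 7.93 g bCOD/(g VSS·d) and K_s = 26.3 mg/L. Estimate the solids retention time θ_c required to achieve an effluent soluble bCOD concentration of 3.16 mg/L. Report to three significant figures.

θ_c ≈ 3.04 d

Specific growth rate at S = 3.16 mg/L: μ = YkS/(K_s+S) = 0.449·7.93·3.16/(26.3+3.16) = 0.3819 d⁻¹.
1/θ_c = 0.3819 − 0.0531 = 0.3288 d⁻¹, so θ_c = 3.041 d.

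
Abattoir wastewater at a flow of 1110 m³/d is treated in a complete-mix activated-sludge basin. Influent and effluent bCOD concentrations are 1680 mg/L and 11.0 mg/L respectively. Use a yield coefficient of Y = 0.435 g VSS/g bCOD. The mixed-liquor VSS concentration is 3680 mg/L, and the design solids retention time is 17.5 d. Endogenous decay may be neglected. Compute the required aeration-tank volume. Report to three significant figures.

With k_d = 0 the design equation reduces to V = Y Q (S₀−S) θ_c / X = 0.435 × 1110 × (1680 − 11.0) × 17.5 / 3680 = 3832 m³.

V ≈ 3830 m³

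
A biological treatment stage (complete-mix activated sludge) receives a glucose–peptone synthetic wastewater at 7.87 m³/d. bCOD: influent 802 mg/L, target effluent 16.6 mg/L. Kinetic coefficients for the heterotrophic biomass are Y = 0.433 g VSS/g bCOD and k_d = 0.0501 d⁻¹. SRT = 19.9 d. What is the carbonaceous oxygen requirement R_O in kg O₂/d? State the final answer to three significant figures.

Observed yield with endogenous decay: Y_obs = Y / (1 + k_d·θ_c) = 0.433 / (1 + 0.0501 × 19.9) = 0.433 / 1.997 = 0.2168 g VSS/g bCOD.
ΔS = 802 − 16.6 = 785.4 mg/L, so the substrate removal rate is 7.87 × 785.4/1000 = 6.181 kg bCOD/d.
Net sludge production P_X = 0.2168 × 6.181 = 1.340 kg VSS/d.
R_O = Q·ΔS − 1.42 P_X = 6.181 − 1.903 = 4.278 kg O₂/d.

R_O ≈ 4.28 kg O₂/d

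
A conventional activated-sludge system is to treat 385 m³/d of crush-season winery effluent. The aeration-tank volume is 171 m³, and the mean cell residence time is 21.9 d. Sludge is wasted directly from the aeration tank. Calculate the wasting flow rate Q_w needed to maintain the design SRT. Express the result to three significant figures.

Q_w ≈ 7.81 m³/d

For wasting at MLVSS concentration, Q_w = V/θ_c = 171.0/21.9 = 7.808 m³/d.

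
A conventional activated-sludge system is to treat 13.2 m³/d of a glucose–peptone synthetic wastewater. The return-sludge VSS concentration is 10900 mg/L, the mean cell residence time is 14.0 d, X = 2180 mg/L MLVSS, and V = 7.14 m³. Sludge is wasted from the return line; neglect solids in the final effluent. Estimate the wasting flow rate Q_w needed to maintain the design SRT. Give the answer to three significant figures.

Q_w ≈ 0.102 m³/d

Wasting from the return line (neglecting effluent solids): Q_w = V·X / (θ_c·X_r) = 7.140 × 2180 / (14.0 × 10900) = 0.1020 m³/d.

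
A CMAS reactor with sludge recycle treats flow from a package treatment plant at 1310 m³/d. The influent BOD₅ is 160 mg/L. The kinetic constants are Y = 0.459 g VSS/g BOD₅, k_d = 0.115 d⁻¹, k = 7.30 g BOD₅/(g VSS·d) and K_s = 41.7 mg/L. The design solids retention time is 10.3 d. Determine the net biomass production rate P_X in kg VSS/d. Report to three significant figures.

Effluent substrate depends only on kinetics and SRT: S = K_s(1 + k_d θ_c) / [θ_c(Yk − k_d) − 1] = 41.7 × (1 + 0.115 × 10.3) / [10.3 × (0.459 × 7.30 − 0.115) − 1] = 91.09 / 32.33 = 2.818 mg/L.
Observed yield with endogenous decay: Y_obs = Y / (1 + k_d·θ_c) = 0.459 / (1 + 0.115 × 10.3) = 0.459 / 2.184 = 0.2101 g VSS/g BOD₅.
Substrate removed = Q·(S₀ − S) = 1310 m³/d × (160 − 2.82) g/m³ = 2.06×10^5 g/d = 205.9 kg/d.
P_X = Y_obs · Q(S₀ − S) = 0.2101 × 205.9 = 43.26 kg VSS/d.

P_X ≈ 43.3 kg VSS/d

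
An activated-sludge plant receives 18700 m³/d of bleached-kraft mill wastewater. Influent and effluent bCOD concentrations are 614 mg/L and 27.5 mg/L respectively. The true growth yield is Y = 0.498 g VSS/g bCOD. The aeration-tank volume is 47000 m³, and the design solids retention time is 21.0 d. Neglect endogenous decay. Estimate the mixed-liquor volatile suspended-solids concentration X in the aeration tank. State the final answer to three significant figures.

X ≈ 2440 mg/L

X = Y·Q·ΔS·θ_c / V = 0.498 × 18700 × (614 − 27.5) × 21.0 / 47000 = 2440 mg/L.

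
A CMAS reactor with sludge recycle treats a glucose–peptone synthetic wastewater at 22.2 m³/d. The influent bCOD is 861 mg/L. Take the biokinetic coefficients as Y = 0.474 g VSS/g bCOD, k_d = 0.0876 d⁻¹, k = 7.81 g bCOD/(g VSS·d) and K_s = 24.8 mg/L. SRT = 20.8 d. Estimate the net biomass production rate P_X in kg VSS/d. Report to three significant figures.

P_X ≈ 3.21 kg VSS/d

For a completely mixed reactor with recycle the Lawrence–McCarty relation gives S = K_s·(1 + k_d·θ_c) / [θ_c·(Y·k − k_d) − 1] = 24.8 × (1 + 0.0876 × 20.8) / [20.8 × (0.474 × 7.81 − 0.0876) − 1] = 69.99 / 74.18 = 0.9435 mg/L.
The observed yield is Y_obs = Y/(1 + k_d·θ_c) = 0.474 / (1 + 0.0876 × 20.8) = 0.474 / 2.822 = 0.1680 g VSS per g bCOD removed.
Substrate removed = Q·(S₀ − S) = 22.2 m³/d × (861 − 0.944) g/m³ = 1.91×10^4 g/d = 19.09 kg/d.
P_X = Y_obs · Q(S₀ − S) = 0.1680 × 19.09 = 3.207 kg VSS/d.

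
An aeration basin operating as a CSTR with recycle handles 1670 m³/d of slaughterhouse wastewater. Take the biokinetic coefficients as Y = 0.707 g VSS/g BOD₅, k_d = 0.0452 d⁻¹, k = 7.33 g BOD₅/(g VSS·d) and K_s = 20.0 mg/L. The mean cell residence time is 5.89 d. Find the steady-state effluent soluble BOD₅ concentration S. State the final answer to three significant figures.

S ≈ 0.866 mg/L

For a completely mixed reactor with recycle the Lawrence–McCarty relation gives S = K_s·(1 + k_d·θ_c) / [θ_c·(Y·k − k_d) − 1] = 20.0 × (1 + 0.0452 × 5.89) / [5.89 × (0.707 × 7.33 − 0.0452) − 1] = 25.32 / 29.26 = 0.8656 mg/L.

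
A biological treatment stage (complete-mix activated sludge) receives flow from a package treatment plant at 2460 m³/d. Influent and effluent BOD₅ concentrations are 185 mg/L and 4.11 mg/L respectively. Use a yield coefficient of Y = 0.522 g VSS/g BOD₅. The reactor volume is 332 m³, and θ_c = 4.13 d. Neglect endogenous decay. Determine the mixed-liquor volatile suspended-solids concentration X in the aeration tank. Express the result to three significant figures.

From V·X = Y·Q·(S₀ − S)·θ_c (decay neglected): X = 0.522 × 2460 × (185 − 4.11) × 4.13 / 332 = 2890 mg/L.

X ≈ 2890 mg/L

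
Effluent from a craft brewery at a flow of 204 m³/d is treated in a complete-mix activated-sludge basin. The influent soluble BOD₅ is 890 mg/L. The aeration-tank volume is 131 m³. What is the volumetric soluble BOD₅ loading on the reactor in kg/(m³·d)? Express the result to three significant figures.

Volumetric loading L_v = Q·S₀ / V = 204 × 890 g/m³ / 131.0 m³ = 1386 g/(m³·d) = 1.386 kg soluble BOD₅/(m³·d).

L_v ≈ 1.39 kg soluble BOD₅/(m³·d)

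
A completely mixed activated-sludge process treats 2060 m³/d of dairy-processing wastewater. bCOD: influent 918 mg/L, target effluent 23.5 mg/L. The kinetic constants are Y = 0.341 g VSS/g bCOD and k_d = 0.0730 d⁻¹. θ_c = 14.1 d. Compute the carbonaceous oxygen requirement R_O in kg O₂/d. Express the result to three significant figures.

Correct the yield for decay: Y_obs = Y/(1 + k_d θ_c) = 0.341 / (1 + 0.0730 × 14.1) = 0.341 / 2.029 = 0.1680.
ΔS = 918 − 23.5 = 894.5 mg/L, so the substrate removal rate is 2060 × 894.5/1000 = 1843 kg bCOD/d.
Net sludge production P_X = 0.1680 × 1843 = 309.6 kg VSS/d.
R_O = Q·ΔS − 1.42 P_X = 1843 − 439.7 = 1403 kg O₂/d.

R_O ≈ 1400 kg O₂/d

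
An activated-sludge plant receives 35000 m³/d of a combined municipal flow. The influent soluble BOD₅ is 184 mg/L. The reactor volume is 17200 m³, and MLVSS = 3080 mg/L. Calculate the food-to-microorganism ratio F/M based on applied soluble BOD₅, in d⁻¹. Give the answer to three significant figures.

F/M ≈ 0.122 d⁻¹

Food-to-microorganism ratio F/M = Q S₀ / (V X) = 35000 × 184 / (17200 × 3080) = 0.1216 d⁻¹.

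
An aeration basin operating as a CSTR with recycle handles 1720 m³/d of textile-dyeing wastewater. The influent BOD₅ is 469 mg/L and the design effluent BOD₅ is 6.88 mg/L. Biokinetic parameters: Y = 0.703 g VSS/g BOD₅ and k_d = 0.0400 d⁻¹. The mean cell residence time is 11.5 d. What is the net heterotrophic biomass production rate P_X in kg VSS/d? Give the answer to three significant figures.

Y_obs = Y / (1 + k_d θ_c) = 0.703 / (1 + 0.0400 × 11.5) = 0.703 / 1.460 = 0.4815.
Substrate removed = Q·(S₀ − S) = 1720 m³/d × (469 − 6.88) g/m³ = 7.95×10^5 g/d = 794.8 kg/d.
So the net sludge growth is P_X = 0.4815 × 794.8 = 382.7 kg VSS/d.

P_X ≈ 383 kg VSS/d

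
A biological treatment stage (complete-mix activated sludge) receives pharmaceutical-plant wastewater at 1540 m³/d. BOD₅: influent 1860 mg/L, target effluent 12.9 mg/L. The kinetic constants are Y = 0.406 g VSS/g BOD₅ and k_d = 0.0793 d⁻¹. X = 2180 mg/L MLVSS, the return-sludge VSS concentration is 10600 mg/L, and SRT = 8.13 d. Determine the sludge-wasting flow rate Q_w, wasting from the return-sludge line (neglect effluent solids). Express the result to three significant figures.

Q_w ≈ 66.2 m³/d

Rearranging the biomass balance for a CMAS with decay, V = Y·Q·ΔS·θ_c / [X·(1+k_d θ_c)] = 0.406 × 1540 × (1860 − 12.9) × 8.13 / [2180 × (1 + 0.0793 × 8.13)] = 9.39×10^6 / 3585 = 2619 m³.
Wasting from the return line (neglecting effluent solids): Q_w = V·X / (θ_c·X_r) = 2619 × 2180 / (8.13 × 10600) = 66.24 m³/d.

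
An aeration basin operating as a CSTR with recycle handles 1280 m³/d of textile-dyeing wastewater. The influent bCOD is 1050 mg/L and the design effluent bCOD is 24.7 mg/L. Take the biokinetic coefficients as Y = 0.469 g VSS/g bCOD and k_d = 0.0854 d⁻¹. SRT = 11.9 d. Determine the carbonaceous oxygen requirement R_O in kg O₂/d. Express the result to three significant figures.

R_O ≈ 879 kg O₂/d

Y_obs = Y / (1 + k_d θ_c) = 0.469 / (1 + 0.0854 × 11.9) = 0.469 / 2.016 = 0.2326.
Q·(S₀ − S) = 1280 × (1050 − 24.7) × 10⁻³ = 1312 kg/d removed.
P_X = Y_obs·Q·(S₀ − S) = 0.2326 × 1312 = 305.3 kg VSS/d.
Carbonaceous O₂ demand = substrate oxidised − cell-mass equivalent = 1312 − 1.42 × 305.3 = 878.9 kg O₂/d.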